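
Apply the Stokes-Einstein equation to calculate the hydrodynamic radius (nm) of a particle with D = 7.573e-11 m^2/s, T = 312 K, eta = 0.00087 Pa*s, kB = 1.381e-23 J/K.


Stokes-Einstein: R = kB*T / (6*pi*eta*D)
R = 1.381e-23 * 312 / (6 * pi * 0.00087 * 7.573e-11)
R = 3.46944e-09 m = 3.47 nm

3.47


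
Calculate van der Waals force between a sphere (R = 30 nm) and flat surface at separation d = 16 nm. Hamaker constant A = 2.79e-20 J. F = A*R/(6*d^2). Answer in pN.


Convert to SI: R = 30 nm = 3e-08 m, d = 16 nm = 1.6e-08 m
F = A * R / (6 * d^2)
F = 2.79e-20 * 3e-08 / (6 * (1.6e-08)^2)
F = 5.44922e-13 N = 0.545 pN

0.545


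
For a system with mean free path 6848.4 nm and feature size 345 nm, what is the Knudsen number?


Knudsen number Kn = lambda / L
Kn = 6848.4 / 345
Kn = 19.8504

19.8504


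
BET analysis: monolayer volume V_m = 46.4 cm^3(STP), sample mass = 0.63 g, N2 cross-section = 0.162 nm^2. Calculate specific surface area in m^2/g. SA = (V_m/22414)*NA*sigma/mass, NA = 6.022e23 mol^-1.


Number of moles in monolayer = V_m / 22414 = 46.4 / 22414 = 0.00207013
Number of molecules = moles * NA = 0.00207013 * 6.022e23
SA = molecules * sigma / mass
SA = (46.4 / 22414) * 6.022e23 * 0.162e-18 / 0.63
SA = 320.6 m^2/g

320.6


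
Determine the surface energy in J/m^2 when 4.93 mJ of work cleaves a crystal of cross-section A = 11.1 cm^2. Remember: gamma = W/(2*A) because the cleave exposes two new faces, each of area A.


Convert: A = 11.1 cm^2 = 0.00111 m^2, W = 4.93 mJ = 0.00493 J
Cleaving exposes two faces of area A, so total new surface = 2*A and gamma = W / (2*A)
gamma = 0.00493 / (2 * 0.00111)
gamma = 2.221 J/m^2

2.221


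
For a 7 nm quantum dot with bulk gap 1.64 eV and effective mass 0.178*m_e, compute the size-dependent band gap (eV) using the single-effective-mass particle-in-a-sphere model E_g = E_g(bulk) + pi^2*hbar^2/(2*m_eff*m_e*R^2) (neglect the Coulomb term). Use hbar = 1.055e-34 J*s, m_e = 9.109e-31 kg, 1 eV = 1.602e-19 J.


Radius R = 7/2 nm = 3.5e-09 m
Confinement energy dE = pi^2 * hbar^2 / (2 * m_eff * m_e * R^2)
dE = pi^2 * (1.055e-34)^2 / (2 * 0.178 * 9.109e-31 * (3.5e-09)^2) J, divided by 1.602e-19 J/eV
dE = 0.1726 eV
Total band gap = E_g(bulk) + dE = 1.64 + 0.1726 = 1.8126 eV

1.8126


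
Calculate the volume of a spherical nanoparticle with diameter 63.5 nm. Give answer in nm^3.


Radius r = 63.5/2 = 31.75 nm
Volume V = (4/3) * pi * r^3
V = (4/3) * pi * (31.75)^3
V = 134066.35 nm^3

134066.35


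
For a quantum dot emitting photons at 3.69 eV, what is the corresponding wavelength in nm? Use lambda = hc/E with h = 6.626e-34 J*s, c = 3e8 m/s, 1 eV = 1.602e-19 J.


Convert energy: E = 3.69 eV = 3.69 * 1.602e-19 = 5.91138e-19 J
lambda = h*c / E = 6.626e-34 * 3e8 / 5.91138e-19
lambda = 3.36267e-07 m = 336.3 nm

336.3


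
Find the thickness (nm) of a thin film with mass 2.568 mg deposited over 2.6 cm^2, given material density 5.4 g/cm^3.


Convert: m = 2.568 mg = 2.5680e-06 kg, A = 2.6 cm^2 = 2.6000e-04 m^2, rho = 5.4 g/cm^3 = 5400 kg/m^3
t = m / (A * rho)
t = 2.5680e-06 / (2.6000e-04 * 5400)
t = 1.8291e-06 m = 1829.1 nm

1829.1


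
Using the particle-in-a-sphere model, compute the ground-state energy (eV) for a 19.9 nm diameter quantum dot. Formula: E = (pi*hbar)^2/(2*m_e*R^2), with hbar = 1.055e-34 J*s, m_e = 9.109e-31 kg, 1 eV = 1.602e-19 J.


Radius R = 19.9/2 = 9.95 nm = 9.95e-09 m
E = (pi * 1.055e-34)^2 / (2 * 9.109e-31 * (9.95e-09)^2)
E(J) = 6.09057e-22
E = E(J) / 1.602e-19 = 0.0038 eV

0.0038


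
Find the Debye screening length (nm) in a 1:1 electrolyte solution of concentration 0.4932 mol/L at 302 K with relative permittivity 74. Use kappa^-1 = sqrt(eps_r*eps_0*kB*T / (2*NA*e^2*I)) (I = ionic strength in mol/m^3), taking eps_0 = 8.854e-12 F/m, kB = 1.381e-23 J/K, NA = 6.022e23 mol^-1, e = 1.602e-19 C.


Ionic strength I = 0.4932 * 1^2 * 1000 = 493.2 mol/m^3
kappa^-1 = sqrt(74 * 8.854e-12 * 1.381e-23 * 302 / (2 * 6.022e23 * (1.602e-19)^2 * 493.2))
kappa^-1 = 0.423 nm

0.423


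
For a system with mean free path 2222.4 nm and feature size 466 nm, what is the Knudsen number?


Knudsen number Kn = lambda / L
Kn = 2222.4 / 466
Kn = 4.7691

4.7691


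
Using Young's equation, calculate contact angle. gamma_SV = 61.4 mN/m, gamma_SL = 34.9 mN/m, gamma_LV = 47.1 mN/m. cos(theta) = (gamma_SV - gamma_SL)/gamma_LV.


cos(theta) = (gamma_SV - gamma_SL) / gamma_LV
cos(theta) = (61.4 - 34.9) / 47.1
cos(theta) = 0.562633
theta = arccos(0.562633) = 55.76 degrees

55.76


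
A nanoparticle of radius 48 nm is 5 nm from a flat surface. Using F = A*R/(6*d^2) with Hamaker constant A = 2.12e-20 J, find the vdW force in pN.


Convert to SI: R = 48 nm = 4.8e-08 m, d = 5 nm = 5e-09 m
F = A * R / (6 * d^2)
F = 2.12e-20 * 4.8e-08 / (6 * (5e-09)^2)
F = 6.784e-12 N = 6.784 pN

6.784


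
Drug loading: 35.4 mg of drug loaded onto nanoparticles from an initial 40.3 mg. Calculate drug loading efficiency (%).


Drug loading efficiency = (drug loaded / drug initial) * 100
DLE = 35.4 / 40.3 * 100
DLE = 0.8784 * 100
DLE = 87.84%

87.84


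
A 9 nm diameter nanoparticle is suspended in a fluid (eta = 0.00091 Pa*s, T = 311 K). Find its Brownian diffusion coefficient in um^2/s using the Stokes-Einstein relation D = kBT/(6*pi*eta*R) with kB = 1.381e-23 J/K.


Radius R = 9/2 = 4.5 nm = 4.5e-09 m
D = kB*T / (6*pi*eta*R)
D = 1.381e-23 * 311 / (6 * pi * 0.00091 * 4.5e-09)
D = 5.56415e-11 m^2/s = 55.642 um^2/s

55.642


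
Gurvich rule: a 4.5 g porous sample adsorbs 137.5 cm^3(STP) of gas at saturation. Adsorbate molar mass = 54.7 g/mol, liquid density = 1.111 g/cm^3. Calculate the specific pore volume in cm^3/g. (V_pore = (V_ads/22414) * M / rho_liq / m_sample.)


Moles adsorbed n = V_ads / 22414 = 137.5 / 22414 = 6.134559e-03 mol
Liquid volume V_liq = n * M / rho_liq = 6.134559e-03 * 54.7 / 1.111 = 0.30203 cm^3
Specific pore volume V_pore = V_liq / m_sample = 0.30203 / 4.5
V_pore = 0.0671 cm^3/g

0.0671


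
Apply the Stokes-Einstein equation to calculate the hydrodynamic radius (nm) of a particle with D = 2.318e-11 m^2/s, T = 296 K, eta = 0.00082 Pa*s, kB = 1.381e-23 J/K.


Stokes-Einstein: R = kB*T / (6*pi*eta*D)
R = 1.381e-23 * 296 / (6 * pi * 0.00082 * 2.318e-11)
R = 1.14092e-08 m = 11.41 nm

11.41


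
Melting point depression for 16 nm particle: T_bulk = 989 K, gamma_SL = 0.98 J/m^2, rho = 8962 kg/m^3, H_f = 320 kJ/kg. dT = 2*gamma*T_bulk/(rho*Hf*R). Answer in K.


Radius R = 16/2 = 8 nm = 8e-09 m
Convert H_f = 320 kJ/kg = 320000 J/kg
dT = 2 * gamma_SL * T_bulk / (rho * H_f * R)
dT = 2 * 0.98 * 989 / (8962 * 320000 * 8e-09)
dT = 84.5 K

84.5


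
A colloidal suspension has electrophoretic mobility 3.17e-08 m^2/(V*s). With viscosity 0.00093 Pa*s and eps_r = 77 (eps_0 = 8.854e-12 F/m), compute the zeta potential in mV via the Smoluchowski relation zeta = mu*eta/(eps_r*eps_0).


Smoluchowski equation: zeta = mu * eta / (eps_r * eps_0)
zeta = 3.17e-08 * 0.00093 / (77 * 8.854e-12)
zeta = 0.043243 V = 43.24 mV

43.24


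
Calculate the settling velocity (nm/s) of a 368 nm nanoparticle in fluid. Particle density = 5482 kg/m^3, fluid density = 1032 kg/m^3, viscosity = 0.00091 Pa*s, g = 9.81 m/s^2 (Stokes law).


Radius R = 368/2 nm = 1.84e-07 m
Density difference = 5482 - 1032 = 4450 kg/m^3
v = 2 * R^2 * (rho_p - rho_f) * g / (9 * eta)
v = 2 * (1.84e-07)^2 * 4450 * 9.81 / (9 * 0.00091)
v = 3.6092e-07 m/s = 360.9198 nm/s

360.9198


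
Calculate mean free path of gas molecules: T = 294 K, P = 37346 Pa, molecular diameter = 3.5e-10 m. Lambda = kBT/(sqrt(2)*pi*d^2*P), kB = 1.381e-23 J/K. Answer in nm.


Mean free path: lambda = kB*T / (sqrt(2) * pi * d^2 * P)
lambda = 1.381e-23 * 294 / (sqrt(2) * pi * (3.5e-10)^2 * 37346)
lambda = 1.99754e-07 m
lambda = 199.75 nm

199.75


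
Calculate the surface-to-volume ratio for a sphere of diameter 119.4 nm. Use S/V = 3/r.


Radius r = 119.4/2 = 59.7 nm
S/V = 3 / r = 3 / 59.7
S/V = 0.0503 nm^-1

0.0503


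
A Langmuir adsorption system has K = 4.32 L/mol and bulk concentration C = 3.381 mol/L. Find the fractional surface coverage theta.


Langmuir isotherm: theta = K*C / (1 + K*C)
K*C = 4.32 * 3.381 = 14.60592
theta = 14.60592 / (1 + 14.60592) = 14.60592 / 15.60592
theta = 0.9359

0.9359


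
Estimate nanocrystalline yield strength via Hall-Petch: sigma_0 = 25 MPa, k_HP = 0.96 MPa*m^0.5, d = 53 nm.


d = 53 nm = 5.3e-08 m
sqrt(d) = 0.0002302173
Hall-Petch contribution = k / sqrt(d) = 0.96 / 0.0002302173 = 4170.0 MPa
sigma = sigma_0 + k/sqrt(d) = 25 + 4170.0 = 4195.0 MPa

4195.0


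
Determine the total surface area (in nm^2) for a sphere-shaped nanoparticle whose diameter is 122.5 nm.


Radius r = 122.5/2 = 61.25 nm
Surface area SA = 4 * pi * r^2
SA = 4 * pi * (61.25)^2
SA = 47143.52 nm^2

47143.52


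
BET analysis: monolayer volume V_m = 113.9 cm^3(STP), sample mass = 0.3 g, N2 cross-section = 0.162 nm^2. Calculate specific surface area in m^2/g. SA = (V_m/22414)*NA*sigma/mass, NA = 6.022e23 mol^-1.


Number of moles in monolayer = V_m / 22414 = 113.9 / 22414 = 0.00508165
Number of molecules = moles * NA = 0.00508165 * 6.022e23
SA = molecules * sigma / mass
SA = (113.9 / 22414) * 6.022e23 * 0.162e-18 / 0.3
SA = 1652.5 m^2/g

1652.5


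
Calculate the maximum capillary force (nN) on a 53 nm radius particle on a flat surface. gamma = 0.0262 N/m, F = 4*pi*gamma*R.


Convert radius: R = 53 nm = 5.3e-08 m
F = 4 * pi * gamma * R
F = 4 * pi * 0.0262 * 5.3e-08
F = 1.74497e-08 N = 17.4497 nN

17.4497


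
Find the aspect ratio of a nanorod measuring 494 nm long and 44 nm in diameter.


Aspect ratio AR = length / diameter
AR = 494 / 44
AR = 11.23

11.23


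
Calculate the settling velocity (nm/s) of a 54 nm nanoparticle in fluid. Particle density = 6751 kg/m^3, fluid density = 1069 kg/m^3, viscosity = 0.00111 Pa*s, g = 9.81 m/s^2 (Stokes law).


Radius R = 54/2 nm = 2.7e-08 m
Density difference = 6751 - 1069 = 5682 kg/m^3
v = 2 * R^2 * (rho_p - rho_f) * g / (9 * eta)
v = 2 * (2.7e-08)^2 * 5682 * 9.81 / (9 * 0.00111)
v = 8.13509e-09 m/s = 8.1351 nm/s

8.1351


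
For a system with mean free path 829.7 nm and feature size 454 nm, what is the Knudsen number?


Knudsen number Kn = lambda / L
Kn = 829.7 / 454
Kn = 1.8275

1.8275


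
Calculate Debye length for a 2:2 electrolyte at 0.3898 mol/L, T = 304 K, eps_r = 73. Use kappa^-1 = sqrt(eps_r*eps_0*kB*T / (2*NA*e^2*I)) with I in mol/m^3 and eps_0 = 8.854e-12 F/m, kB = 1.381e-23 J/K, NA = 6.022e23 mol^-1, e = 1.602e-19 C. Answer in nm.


Ionic strength I = 0.3898 * 2^2 * 1000 = 1559.2 mol/m^3
kappa^-1 = sqrt(73 * 8.854e-12 * 1.381e-23 * 304 / (2 * 6.022e23 * (1.602e-19)^2 * 1559.2))
kappa^-1 = 0.237 nm

0.237


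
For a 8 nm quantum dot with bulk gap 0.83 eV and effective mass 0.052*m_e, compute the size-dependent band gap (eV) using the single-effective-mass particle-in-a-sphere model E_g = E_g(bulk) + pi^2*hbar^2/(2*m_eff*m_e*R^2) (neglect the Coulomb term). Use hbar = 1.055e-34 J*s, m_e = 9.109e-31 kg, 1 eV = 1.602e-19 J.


Radius R = 8/2 nm = 4e-09 m
Confinement energy dE = pi^2 * hbar^2 / (2 * m_eff * m_e * R^2)
dE = pi^2 * (1.055e-34)^2 / (2 * 0.052 * 9.109e-31 * (4e-09)^2) J, divided by 1.602e-19 J/eV
dE = 0.4524 eV
Total band gap = E_g(bulk) + dE = 0.83 + 0.4524 = 1.2824 eV

1.2824


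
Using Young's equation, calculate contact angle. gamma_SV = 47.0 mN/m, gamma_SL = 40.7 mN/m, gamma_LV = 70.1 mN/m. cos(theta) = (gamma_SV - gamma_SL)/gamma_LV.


cos(theta) = (gamma_SV - gamma_SL) / gamma_LV
cos(theta) = (47.0 - 40.7) / 70.1
cos(theta) = 0.089872
theta = arccos(0.089872) = 84.84 degrees

84.84


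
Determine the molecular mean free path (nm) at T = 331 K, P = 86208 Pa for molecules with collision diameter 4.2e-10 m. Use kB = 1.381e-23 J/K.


Mean free path: lambda = kB*T / (sqrt(2) * pi * d^2 * P)
lambda = 1.381e-23 * 331 / (sqrt(2) * pi * (4.2e-10)^2 * 86208)
lambda = 6.76567e-08 m
lambda = 67.66 nm

67.66


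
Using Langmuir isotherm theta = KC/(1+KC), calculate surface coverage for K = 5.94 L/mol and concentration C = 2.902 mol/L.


Langmuir isotherm: theta = K*C / (1 + K*C)
K*C = 5.94 * 2.902 = 17.23788
theta = 17.23788 / (1 + 17.23788) = 17.23788 / 18.23788
theta = 0.9452

0.9452


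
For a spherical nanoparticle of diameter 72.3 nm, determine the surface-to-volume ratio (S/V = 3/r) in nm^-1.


Radius r = 72.3/2 = 36.15 nm
S/V = 3 / r = 3 / 36.15
S/V = 0.083 nm^-1

0.083


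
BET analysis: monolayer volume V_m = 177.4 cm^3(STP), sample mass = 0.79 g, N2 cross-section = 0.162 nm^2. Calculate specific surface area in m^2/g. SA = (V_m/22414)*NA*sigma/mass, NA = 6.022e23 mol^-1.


Number of moles in monolayer = V_m / 22414 = 177.4 / 22414 = 0.0079147
Number of molecules = moles * NA = 0.0079147 * 6.022e23
SA = molecules * sigma / mass
SA = (177.4 / 22414) * 6.022e23 * 0.162e-18 / 0.79
SA = 977.4 m^2/g

977.4


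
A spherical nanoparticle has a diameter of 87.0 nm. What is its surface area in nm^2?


Radius r = 87.0/2 = 43.5 nm
Surface area SA = 4 * pi * r^2
SA = 4 * pi * (43.5)^2
SA = 23778.71 nm^2

23778.71


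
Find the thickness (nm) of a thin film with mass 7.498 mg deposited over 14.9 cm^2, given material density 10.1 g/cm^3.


Convert: m = 7.498 mg = 7.4980e-06 kg, A = 14.9 cm^2 = 1.4900e-03 m^2, rho = 10.1 g/cm^3 = 10100 kg/m^3
t = m / (A * rho)
t = 7.4980e-06 / (1.4900e-03 * 10100)
t = 4.9824e-07 m = 498.2 nm

498.2


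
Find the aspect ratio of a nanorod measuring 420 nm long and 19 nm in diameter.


Aspect ratio AR = length / diameter
AR = 420 / 19
AR = 22.11

22.11


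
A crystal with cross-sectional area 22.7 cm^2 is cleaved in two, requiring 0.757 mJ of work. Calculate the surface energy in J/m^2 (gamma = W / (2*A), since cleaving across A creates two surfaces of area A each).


Convert: A = 22.7 cm^2 = 0.00227 m^2, W = 0.757 mJ = 0.000757 J
Cleaving exposes two faces of area A, so total new surface = 2*A and gamma = W / (2*A)
gamma = 0.000757 / (2 * 0.00227)
gamma = 0.167 J/m^2

0.167


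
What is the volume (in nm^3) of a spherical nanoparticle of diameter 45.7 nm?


Radius r = 45.7/2 = 22.85 nm
Volume V = (4/3) * pi * r^3
V = (4/3) * pi * (22.85)^3
V = 49974.36 nm^3

49974.36


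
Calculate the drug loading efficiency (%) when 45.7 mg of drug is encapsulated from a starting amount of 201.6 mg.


Drug loading efficiency = (drug loaded / drug initial) * 100
DLE = 45.7 / 201.6 * 100
DLE = 0.2267 * 100
DLE = 22.67%

22.67


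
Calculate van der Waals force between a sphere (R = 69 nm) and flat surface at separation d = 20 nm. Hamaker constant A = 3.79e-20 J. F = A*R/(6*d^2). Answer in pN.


Convert to SI: R = 69 nm = 6.9e-08 m, d = 20 nm = 2e-08 m
F = A * R / (6 * d^2)
F = 3.79e-20 * 6.9e-08 / (6 * (2e-08)^2)
F = 1.08963e-12 N = 1.09 pN

1.09


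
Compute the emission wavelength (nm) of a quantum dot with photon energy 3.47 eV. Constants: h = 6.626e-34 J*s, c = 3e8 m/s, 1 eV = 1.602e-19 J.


Convert energy: E = 3.47 eV = 3.47 * 1.602e-19 = 5.55894e-19 J
lambda = h*c / E = 6.626e-34 * 3e8 / 5.55894e-19
lambda = 3.57586e-07 m = 357.6 nm

357.6


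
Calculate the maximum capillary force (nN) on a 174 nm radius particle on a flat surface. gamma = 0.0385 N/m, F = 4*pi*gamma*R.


Convert radius: R = 174 nm = 1.74e-07 m
F = 4 * pi * gamma * R
F = 4 * pi * 0.0385 * 1.74e-07
F = 8.41821e-08 N = 84.1821 nN

84.1821


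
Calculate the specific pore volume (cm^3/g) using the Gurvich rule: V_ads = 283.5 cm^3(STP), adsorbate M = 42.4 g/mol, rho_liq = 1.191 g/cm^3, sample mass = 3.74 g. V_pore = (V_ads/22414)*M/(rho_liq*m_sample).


Moles adsorbed n = V_ads / 22414 = 283.5 / 22414 = 1.264834e-02 mol
Liquid volume V_liq = n * M / rho_liq = 1.264834e-02 * 42.4 / 1.191 = 0.45029 cm^3
Specific pore volume V_pore = V_liq / m_sample = 0.45029 / 3.74
V_pore = 0.1204 cm^3/g

0.1204


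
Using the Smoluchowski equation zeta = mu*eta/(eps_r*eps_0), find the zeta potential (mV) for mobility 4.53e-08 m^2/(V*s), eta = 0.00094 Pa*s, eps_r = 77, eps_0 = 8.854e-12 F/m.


Smoluchowski equation: zeta = mu * eta / (eps_r * eps_0)
zeta = 4.53e-08 * 0.00094 / (77 * 8.854e-12)
zeta = 0.062459 V = 62.46 mV

62.46


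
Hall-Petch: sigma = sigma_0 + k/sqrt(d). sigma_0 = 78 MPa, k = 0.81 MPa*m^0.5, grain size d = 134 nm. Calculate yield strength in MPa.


d = 134 nm = 1.34e-07 m
sqrt(d) = 0.0003660601
Hall-Petch contribution = k / sqrt(d) = 0.81 / 0.0003660601 = 2212.8 MPa
sigma = sigma_0 + k/sqrt(d) = 78 + 2212.8 = 2290.8 MPa

2290.8


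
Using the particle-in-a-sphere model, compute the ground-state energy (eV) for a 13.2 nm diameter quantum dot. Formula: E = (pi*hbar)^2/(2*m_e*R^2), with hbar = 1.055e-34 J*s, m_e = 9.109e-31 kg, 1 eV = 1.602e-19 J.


Radius R = 13.2/2 = 6.6 nm = 6.6e-09 m
E = (pi * 1.055e-34)^2 / (2 * 9.109e-31 * (6.6e-09)^2)
E(J) = 1.38425e-21
E = E(J) / 1.602e-19 = 0.0086 eV

0.0086


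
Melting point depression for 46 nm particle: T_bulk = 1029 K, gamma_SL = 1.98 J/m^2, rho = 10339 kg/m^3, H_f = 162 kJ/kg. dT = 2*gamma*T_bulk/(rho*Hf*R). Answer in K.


Radius R = 46/2 = 23 nm = 2.3e-08 m
Convert H_f = 162 kJ/kg = 162000 J/kg
dT = 2 * gamma_SL * T_bulk / (rho * H_f * R)
dT = 2 * 1.98 * 1029 / (10339 * 162000 * 2.3e-08)
dT = 105.8 K

105.8


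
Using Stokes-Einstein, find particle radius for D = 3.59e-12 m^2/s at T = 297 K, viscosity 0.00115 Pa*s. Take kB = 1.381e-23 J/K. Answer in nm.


Stokes-Einstein: R = kB*T / (6*pi*eta*D)
R = 1.381e-23 * 297 / (6 * pi * 0.00115 * 3.59e-12)
R = 5.27056e-08 m = 52.71 nm

52.71


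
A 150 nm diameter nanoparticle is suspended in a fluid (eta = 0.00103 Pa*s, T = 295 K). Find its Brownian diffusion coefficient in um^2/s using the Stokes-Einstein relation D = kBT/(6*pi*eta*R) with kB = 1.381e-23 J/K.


Radius R = 150/2 = 75 nm = 7.5e-08 m
D = kB*T / (6*pi*eta*R)
D = 1.381e-23 * 295 / (6 * pi * 0.00103 * 7.5e-08)
D = 2.7978e-12 m^2/s = 2.798 um^2/s

2.798


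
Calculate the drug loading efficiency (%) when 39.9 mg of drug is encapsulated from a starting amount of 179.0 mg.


Drug loading efficiency = (drug loaded / drug initial) * 100
DLE = 39.9 / 179.0 * 100
DLE = 0.2229 * 100
DLE = 22.29%

22.29


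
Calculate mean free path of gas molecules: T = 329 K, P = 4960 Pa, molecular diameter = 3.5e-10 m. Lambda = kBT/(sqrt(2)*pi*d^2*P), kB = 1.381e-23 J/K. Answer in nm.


Mean free path: lambda = kB*T / (sqrt(2) * pi * d^2 * P)
lambda = 1.381e-23 * 329 / (sqrt(2) * pi * (3.5e-10)^2 * 4960)
lambda = 1.68309e-06 m
lambda = 1683.09 nm

1683.09


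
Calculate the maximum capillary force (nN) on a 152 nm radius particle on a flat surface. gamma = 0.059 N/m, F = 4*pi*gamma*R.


Convert radius: R = 152 nm = 1.52e-07 m
F = 4 * pi * gamma * R
F = 4 * pi * 0.059 * 1.52e-07
F = 1.12695e-07 N = 112.6952 nN

112.6952


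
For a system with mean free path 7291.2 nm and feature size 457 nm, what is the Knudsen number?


Knudsen number Kn = lambda / L
Kn = 7291.2 / 457
Kn = 15.9545

15.9545


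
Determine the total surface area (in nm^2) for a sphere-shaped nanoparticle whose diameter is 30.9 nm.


Radius r = 30.9/2 = 15.45 nm
Surface area SA = 4 * pi * r^2
SA = 4 * pi * (15.45)^2
SA = 2999.62 nm^2

2999.62


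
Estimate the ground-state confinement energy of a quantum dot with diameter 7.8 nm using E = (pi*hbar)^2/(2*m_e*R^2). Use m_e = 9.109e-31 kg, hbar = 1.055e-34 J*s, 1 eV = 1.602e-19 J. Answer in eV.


Radius R = 7.8/2 = 3.9 nm = 3.9e-09 m
E = (pi * 1.055e-34)^2 / (2 * 9.109e-31 * (3.9e-09)^2)
E(J) = 3.96438e-21
E = E(J) / 1.602e-19 = 0.0247 eV

0.0247


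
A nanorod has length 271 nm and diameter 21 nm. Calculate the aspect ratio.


Aspect ratio AR = length / diameter
AR = 271 / 21
AR = 12.9

12.9


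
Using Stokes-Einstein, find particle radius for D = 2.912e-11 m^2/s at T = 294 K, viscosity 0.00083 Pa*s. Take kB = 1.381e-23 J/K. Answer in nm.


Stokes-Einstein: R = kB*T / (6*pi*eta*D)
R = 1.381e-23 * 294 / (6 * pi * 0.00083 * 2.912e-11)
R = 8.9119e-09 m = 8.91 nm

8.91


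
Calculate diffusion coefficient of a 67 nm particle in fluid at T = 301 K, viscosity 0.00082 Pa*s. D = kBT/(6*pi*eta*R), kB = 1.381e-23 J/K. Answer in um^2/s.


Radius R = 67/2 = 33.5 nm = 3.35e-08 m
D = kB*T / (6*pi*eta*R)
D = 1.381e-23 * 301 / (6 * pi * 0.00082 * 3.35e-08)
D = 8.02787e-12 m^2/s = 8.028 um^2/s

8.028


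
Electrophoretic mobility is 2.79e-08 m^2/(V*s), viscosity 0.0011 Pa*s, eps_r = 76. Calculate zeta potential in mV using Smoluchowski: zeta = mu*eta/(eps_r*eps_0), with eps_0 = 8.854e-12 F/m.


Smoluchowski equation: zeta = mu * eta / (eps_r * eps_0)
zeta = 2.79e-08 * 0.0011 / (76 * 8.854e-12)
zeta = 0.045608 V = 45.61 mV

45.61


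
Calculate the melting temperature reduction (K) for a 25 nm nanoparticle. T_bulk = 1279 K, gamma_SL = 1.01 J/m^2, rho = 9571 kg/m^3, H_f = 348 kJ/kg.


Radius R = 25/2 = 12.5 nm = 1.25e-08 m
Convert H_f = 348 kJ/kg = 348000 J/kg
dT = 2 * gamma_SL * T_bulk / (rho * H_f * R)
dT = 2 * 1.01 * 1279 / (9571 * 348000 * 1.25e-08)
dT = 62.1 K

62.1


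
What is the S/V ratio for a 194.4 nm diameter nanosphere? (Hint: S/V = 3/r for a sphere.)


Radius r = 194.4/2 = 97.2 nm
S/V = 3 / r = 3 / 97.2
S/V = 0.0309 nm^-1

0.0309


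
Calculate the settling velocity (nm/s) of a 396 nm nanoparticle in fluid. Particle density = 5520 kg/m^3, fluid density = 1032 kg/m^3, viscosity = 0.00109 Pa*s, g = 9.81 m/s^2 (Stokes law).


Radius R = 396/2 nm = 1.98e-07 m
Density difference = 5520 - 1032 = 4488 kg/m^3
v = 2 * R^2 * (rho_p - rho_f) * g / (9 * eta)
v = 2 * (1.98e-07)^2 * 4488 * 9.81 / (9 * 0.00109)
v = 3.51895e-07 m/s = 351.8951 nm/s

351.8951


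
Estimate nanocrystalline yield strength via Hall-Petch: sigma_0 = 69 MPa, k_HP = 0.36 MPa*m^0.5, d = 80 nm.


d = 80 nm = 8e-08 m
sqrt(d) = 0.0002828427
Hall-Petch contribution = k / sqrt(d) = 0.36 / 0.0002828427 = 1272.8 MPa
sigma = sigma_0 + k/sqrt(d) = 69 + 1272.8 = 1341.8 MPa

1341.8


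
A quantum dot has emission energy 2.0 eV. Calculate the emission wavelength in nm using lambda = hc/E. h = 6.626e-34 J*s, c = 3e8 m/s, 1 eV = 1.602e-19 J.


Convert energy: E = 2.0 eV = 2.0 * 1.602e-19 = 3.204e-19 J
lambda = h*c / E = 6.626e-34 * 3e8 / 3.204e-19
lambda = 6.20412e-07 m = 620.4 nm

620.4


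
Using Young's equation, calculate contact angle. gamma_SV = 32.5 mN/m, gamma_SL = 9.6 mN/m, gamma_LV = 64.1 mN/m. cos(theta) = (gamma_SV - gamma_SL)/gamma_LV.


cos(theta) = (gamma_SV - gamma_SL) / gamma_LV
cos(theta) = (32.5 - 9.6) / 64.1
cos(theta) = 0.357254
theta = arccos(0.357254) = 69.07 degrees

69.07


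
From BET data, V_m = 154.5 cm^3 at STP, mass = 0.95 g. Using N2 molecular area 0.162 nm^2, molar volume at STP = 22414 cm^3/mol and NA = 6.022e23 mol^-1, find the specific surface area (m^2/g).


Number of moles in monolayer = V_m / 22414 = 154.5 / 22414 = 0.00689301
Number of molecules = moles * NA = 0.00689301 * 6.022e23
SA = molecules * sigma / mass
SA = (154.5 / 22414) * 6.022e23 * 0.162e-18 / 0.95
SA = 707.9 m^2/g

707.9


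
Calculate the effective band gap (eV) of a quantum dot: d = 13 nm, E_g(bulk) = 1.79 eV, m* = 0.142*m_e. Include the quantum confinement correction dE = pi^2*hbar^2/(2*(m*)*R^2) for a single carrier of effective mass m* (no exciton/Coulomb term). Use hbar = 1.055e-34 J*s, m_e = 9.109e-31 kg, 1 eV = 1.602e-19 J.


Radius R = 13/2 nm = 6.5e-09 m
Confinement energy dE = pi^2 * hbar^2 / (2 * m_eff * m_e * R^2)
dE = pi^2 * (1.055e-34)^2 / (2 * 0.142 * 9.109e-31 * (6.5e-09)^2) J, divided by 1.602e-19 J/eV
dE = 0.0627 eV
Total band gap = E_g(bulk) + dE = 1.79 + 0.0627 = 1.8527 eV

1.8527


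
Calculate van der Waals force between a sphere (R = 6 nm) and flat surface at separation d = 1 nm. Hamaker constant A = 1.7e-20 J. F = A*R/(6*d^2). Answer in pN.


Convert to SI: R = 6 nm = 6e-09 m, d = 1 nm = 1e-09 m
F = A * R / (6 * d^2)
F = 1.7e-20 * 6e-09 / (6 * (1e-09)^2)
F = 1.7e-11 N = 17.0 pN

17.0


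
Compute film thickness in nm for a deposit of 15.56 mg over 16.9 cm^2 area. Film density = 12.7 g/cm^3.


Convert: m = 15.56 mg = 1.5560e-05 kg, A = 16.9 cm^2 = 1.6900e-03 m^2, rho = 12.7 g/cm^3 = 12700 kg/m^3
t = m / (A * rho)
t = 1.5560e-05 / (1.6900e-03 * 12700)
t = 7.2497e-07 m = 725.0 nm

725.0


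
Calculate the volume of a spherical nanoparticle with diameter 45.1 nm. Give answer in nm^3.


Radius r = 45.1/2 = 22.55 nm
Volume V = (4/3) * pi * r^3
V = (4/3) * pi * (22.55)^3
V = 48031.73 nm^3

48031.73


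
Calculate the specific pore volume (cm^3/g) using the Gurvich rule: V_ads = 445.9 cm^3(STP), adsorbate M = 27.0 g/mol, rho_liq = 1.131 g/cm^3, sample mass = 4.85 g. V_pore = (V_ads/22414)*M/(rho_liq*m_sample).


Moles adsorbed n = V_ads / 22414 = 445.9 / 22414 = 1.989382e-02 mol
Liquid volume V_liq = n * M / rho_liq = 1.989382e-02 * 27.0 / 1.131 = 0.47492 cm^3
Specific pore volume V_pore = V_liq / m_sample = 0.47492 / 4.85
V_pore = 0.0979 cm^3/g

0.0979


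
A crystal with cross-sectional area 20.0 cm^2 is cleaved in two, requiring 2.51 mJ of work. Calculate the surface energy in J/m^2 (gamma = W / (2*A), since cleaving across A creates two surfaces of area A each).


Convert: A = 20.0 cm^2 = 0.002 m^2, W = 2.51 mJ = 0.00251 J
Cleaving exposes two faces of area A, so total new surface = 2*A and gamma = W / (2*A)
gamma = 0.00251 / (2 * 0.002)
gamma = 0.627 J/m^2

0.627


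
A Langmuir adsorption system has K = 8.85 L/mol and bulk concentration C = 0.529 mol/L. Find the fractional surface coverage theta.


Langmuir isotherm: theta = K*C / (1 + K*C)
K*C = 8.85 * 0.529 = 4.68165
theta = 4.68165 / (1 + 4.68165) = 4.68165 / 5.68165
theta = 0.824

0.824


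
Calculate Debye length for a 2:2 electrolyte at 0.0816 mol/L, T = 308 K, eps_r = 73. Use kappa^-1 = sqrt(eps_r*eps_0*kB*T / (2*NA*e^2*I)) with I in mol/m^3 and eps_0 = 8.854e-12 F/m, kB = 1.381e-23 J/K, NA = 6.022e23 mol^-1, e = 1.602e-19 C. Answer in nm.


Ionic strength I = 0.0816 * 2^2 * 1000 = 326.4 mol/m^3
kappa^-1 = sqrt(73 * 8.854e-12 * 1.381e-23 * 308 / (2 * 6.022e23 * (1.602e-19)^2 * 326.4))
kappa^-1 = 0.522 nm

0.522


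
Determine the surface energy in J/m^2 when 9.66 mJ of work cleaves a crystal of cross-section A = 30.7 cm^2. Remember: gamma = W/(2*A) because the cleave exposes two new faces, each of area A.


Convert: A = 30.7 cm^2 = 0.00307 m^2, W = 9.66 mJ = 0.00966 J
Cleaving exposes two faces of area A, so total new surface = 2*A and gamma = W / (2*A)
gamma = 0.00966 / (2 * 0.00307)
gamma = 1.573 J/m^2

1.573


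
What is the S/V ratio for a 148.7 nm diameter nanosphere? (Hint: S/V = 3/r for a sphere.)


Radius r = 148.7/2 = 74.35 nm
S/V = 3 / r = 3 / 74.35
S/V = 0.0403 nm^-1

0.0403


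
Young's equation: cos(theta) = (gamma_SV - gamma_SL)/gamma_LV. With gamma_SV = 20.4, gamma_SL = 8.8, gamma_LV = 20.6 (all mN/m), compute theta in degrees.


cos(theta) = (gamma_SV - gamma_SL) / gamma_LV
cos(theta) = (20.4 - 8.8) / 20.6
cos(theta) = 0.563107
theta = arccos(0.563107) = 55.73 degrees

55.73


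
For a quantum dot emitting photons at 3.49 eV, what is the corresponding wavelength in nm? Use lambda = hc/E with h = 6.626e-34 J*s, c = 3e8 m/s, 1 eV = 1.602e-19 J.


Convert energy: E = 3.49 eV = 3.49 * 1.602e-19 = 5.59098e-19 J
lambda = h*c / E = 6.626e-34 * 3e8 / 5.59098e-19
lambda = 3.55537e-07 m = 355.5 nm

355.5


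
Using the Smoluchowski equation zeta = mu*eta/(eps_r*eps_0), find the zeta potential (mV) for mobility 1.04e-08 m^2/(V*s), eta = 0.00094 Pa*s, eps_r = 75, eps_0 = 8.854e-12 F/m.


Smoluchowski equation: zeta = mu * eta / (eps_r * eps_0)
zeta = 1.04e-08 * 0.00094 / (75 * 8.854e-12)
zeta = 0.014722 V = 14.72 mV

14.72


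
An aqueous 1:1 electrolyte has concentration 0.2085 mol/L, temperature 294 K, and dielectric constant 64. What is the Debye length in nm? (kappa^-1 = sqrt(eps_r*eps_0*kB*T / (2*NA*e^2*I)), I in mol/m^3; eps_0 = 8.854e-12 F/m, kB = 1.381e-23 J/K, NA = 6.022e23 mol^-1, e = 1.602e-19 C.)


Ionic strength I = 0.2085 * 1^2 * 1000 = 208.5 mol/m^3
kappa^-1 = sqrt(64 * 8.854e-12 * 1.381e-23 * 294 / (2 * 6.022e23 * (1.602e-19)^2 * 208.5))
kappa^-1 = 0.597 nm

0.597


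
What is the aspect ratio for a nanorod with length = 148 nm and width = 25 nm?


Aspect ratio AR = length / diameter
AR = 148 / 25
AR = 5.92

5.92


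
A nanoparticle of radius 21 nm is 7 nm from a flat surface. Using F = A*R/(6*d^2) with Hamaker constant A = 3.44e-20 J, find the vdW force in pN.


Convert to SI: R = 21 nm = 2.1e-08 m, d = 7 nm = 7e-09 m
F = A * R / (6 * d^2)
F = 3.44e-20 * 2.1e-08 / (6 * (7e-09)^2)
F = 2.45714e-12 N = 2.457 pN

2.457


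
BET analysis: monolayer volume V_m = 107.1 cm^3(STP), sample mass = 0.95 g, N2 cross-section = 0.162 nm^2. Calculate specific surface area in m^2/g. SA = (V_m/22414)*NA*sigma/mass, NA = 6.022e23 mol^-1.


Number of moles in monolayer = V_m / 22414 = 107.1 / 22414 = 0.00477826
Number of molecules = moles * NA = 0.00477826 * 6.022e23
SA = molecules * sigma / mass
SA = (107.1 / 22414) * 6.022e23 * 0.162e-18 / 0.95
SA = 490.7 m^2/g

490.7


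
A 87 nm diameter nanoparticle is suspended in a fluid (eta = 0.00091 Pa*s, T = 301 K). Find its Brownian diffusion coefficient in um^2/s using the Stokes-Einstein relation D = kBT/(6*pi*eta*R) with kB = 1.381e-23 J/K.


Radius R = 87/2 = 43.5 nm = 4.35e-08 m
D = kB*T / (6*pi*eta*R)
D = 1.381e-23 * 301 / (6 * pi * 0.00091 * 4.35e-08)
D = 5.57094e-12 m^2/s = 5.571 um^2/s

5.571


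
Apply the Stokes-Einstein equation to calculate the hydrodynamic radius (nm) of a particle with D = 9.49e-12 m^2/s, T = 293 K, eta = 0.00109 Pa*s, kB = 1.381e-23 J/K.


Stokes-Einstein: R = kB*T / (6*pi*eta*D)
R = 1.381e-23 * 293 / (6 * pi * 0.00109 * 9.49e-12)
R = 2.07524e-08 m = 20.75 nm

20.75


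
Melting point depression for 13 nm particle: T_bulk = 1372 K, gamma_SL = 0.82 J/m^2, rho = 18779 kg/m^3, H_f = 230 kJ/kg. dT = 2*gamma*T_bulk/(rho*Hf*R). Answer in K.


Radius R = 13/2 = 6.5 nm = 6.5e-09 m
Convert H_f = 230 kJ/kg = 230000 J/kg
dT = 2 * gamma_SL * T_bulk / (rho * H_f * R)
dT = 2 * 0.82 * 1372 / (18779 * 230000 * 6.5e-09)
dT = 80.1 K

80.1


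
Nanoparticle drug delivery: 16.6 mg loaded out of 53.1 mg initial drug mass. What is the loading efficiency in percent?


Drug loading efficiency = (drug loaded / drug initial) * 100
DLE = 16.6 / 53.1 * 100
DLE = 0.3126 * 100
DLE = 31.26%

31.26


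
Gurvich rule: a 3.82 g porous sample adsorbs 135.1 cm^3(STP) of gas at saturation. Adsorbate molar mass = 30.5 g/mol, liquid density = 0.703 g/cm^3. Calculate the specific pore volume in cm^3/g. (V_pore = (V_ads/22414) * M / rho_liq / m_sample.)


Moles adsorbed n = V_ads / 22414 = 135.1 / 22414 = 6.027483e-03 mol
Liquid volume V_liq = n * M / rho_liq = 6.027483e-03 * 30.5 / 0.703 = 0.26151 cm^3
Specific pore volume V_pore = V_liq / m_sample = 0.26151 / 3.82
V_pore = 0.0685 cm^3/g

0.0685


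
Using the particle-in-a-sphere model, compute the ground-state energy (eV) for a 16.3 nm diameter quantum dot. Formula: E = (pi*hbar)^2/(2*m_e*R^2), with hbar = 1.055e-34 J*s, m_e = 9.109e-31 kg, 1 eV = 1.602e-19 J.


Radius R = 16.3/2 = 8.15 nm = 8.15e-09 m
E = (pi * 1.055e-34)^2 / (2 * 9.109e-31 * (8.15e-09)^2)
E(J) = 9.07797e-22
E = E(J) / 1.602e-19 = 0.0057 eV

0.0057


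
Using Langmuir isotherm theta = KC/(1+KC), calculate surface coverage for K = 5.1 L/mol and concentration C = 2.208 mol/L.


Langmuir isotherm: theta = K*C / (1 + K*C)
K*C = 5.1 * 2.208 = 11.2608
theta = 11.2608 / (1 + 11.2608) = 11.2608 / 12.2608
theta = 0.9184

0.9184


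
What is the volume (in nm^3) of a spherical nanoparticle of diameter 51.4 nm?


Radius r = 51.4/2 = 25.7 nm
Volume V = (4/3) * pi * r^3
V = (4/3) * pi * (25.7)^3
V = 71103.01 nm^3

71103.01


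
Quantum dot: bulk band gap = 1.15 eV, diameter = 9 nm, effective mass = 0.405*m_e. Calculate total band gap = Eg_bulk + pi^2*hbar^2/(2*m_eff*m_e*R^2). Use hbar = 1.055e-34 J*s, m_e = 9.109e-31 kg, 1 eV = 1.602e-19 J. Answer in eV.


Radius R = 9/2 nm = 4.5e-09 m
Confinement energy dE = pi^2 * hbar^2 / (2 * m_eff * m_e * R^2)
dE = pi^2 * (1.055e-34)^2 / (2 * 0.405 * 9.109e-31 * (4.5e-09)^2) J, divided by 1.602e-19 J/eV
dE = 0.0459 eV
Total band gap = E_g(bulk) + dE = 1.15 + 0.0459 = 1.1959 eV

1.1959


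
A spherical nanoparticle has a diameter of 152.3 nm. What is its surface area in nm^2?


Radius r = 152.3/2 = 76.15 nm
Surface area SA = 4 * pi * r^2
SA = 4 * pi * (76.15)^2
SA = 72870.15 nm^2

72870.15


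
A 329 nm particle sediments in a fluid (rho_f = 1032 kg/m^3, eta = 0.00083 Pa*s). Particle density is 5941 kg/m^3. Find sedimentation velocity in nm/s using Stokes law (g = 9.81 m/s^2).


Radius R = 329/2 nm = 1.645e-07 m
Density difference = 5941 - 1032 = 4909 kg/m^3
v = 2 * R^2 * (rho_p - rho_f) * g / (9 * eta)
v = 2 * (1.645e-07)^2 * 4909 * 9.81 / (9 * 0.00083)
v = 3.48902e-07 m/s = 348.9018 nm/s

348.9018


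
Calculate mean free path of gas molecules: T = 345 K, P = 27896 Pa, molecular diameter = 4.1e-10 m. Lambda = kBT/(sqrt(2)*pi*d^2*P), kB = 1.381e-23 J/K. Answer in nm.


Mean free path: lambda = kB*T / (sqrt(2) * pi * d^2 * P)
lambda = 1.381e-23 * 345 / (sqrt(2) * pi * (4.1e-10)^2 * 27896)
lambda = 2.28685e-07 m
lambda = 228.69 nm

228.69


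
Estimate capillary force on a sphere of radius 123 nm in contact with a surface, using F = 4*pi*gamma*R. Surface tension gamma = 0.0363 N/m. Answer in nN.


Convert radius: R = 123 nm = 1.23e-07 m
F = 4 * pi * gamma * R
F = 4 * pi * 0.0363 * 1.23e-07
F = 5.61076e-08 N = 56.1076 nN

56.1076


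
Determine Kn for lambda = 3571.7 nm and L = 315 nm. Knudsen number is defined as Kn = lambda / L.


Knudsen number Kn = lambda / L
Kn = 3571.7 / 315
Kn = 11.3387

11.3387


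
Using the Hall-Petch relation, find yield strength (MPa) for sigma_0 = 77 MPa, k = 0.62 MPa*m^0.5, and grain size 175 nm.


d = 175 nm = 1.75e-07 m
sqrt(d) = 0.00041833
Hall-Petch contribution = k / sqrt(d) = 0.62 / 0.00041833 = 1482.1 MPa
sigma = sigma_0 + k/sqrt(d) = 77 + 1482.1 = 1559.1 MPa

1559.1


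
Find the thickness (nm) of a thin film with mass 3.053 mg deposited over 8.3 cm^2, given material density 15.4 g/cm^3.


Convert: m = 3.053 mg = 3.0530e-06 kg, A = 8.3 cm^2 = 8.3000e-04 m^2, rho = 15.4 g/cm^3 = 15400 kg/m^3
t = m / (A * rho)
t = 3.0530e-06 / (8.3000e-04 * 15400)
t = 2.3885e-07 m = 238.9 nm

238.9


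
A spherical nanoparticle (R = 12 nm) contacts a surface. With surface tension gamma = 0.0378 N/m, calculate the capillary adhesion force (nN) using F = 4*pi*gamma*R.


Convert radius: R = 12 nm = 1.2e-08 m
F = 4 * pi * gamma * R
F = 4 * pi * 0.0378 * 1.2e-08
F = 5.70011e-09 N = 5.7001 nN

5.7001


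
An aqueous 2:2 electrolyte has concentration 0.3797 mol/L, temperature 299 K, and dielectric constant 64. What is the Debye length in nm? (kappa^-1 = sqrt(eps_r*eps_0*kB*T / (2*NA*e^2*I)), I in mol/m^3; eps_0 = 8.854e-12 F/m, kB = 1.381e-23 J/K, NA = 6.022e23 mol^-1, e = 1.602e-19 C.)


Ionic strength I = 0.3797 * 2^2 * 1000 = 1518.8 mol/m^3
kappa^-1 = sqrt(64 * 8.854e-12 * 1.381e-23 * 299 / (2 * 6.022e23 * (1.602e-19)^2 * 1518.8))
kappa^-1 = 0.223 nm

0.223


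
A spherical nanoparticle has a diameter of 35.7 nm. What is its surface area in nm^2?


Radius r = 35.7/2 = 17.85 nm
Surface area SA = 4 * pi * r^2
SA = 4 * pi * (17.85)^2
SA = 4003.93 nm^2

4003.93


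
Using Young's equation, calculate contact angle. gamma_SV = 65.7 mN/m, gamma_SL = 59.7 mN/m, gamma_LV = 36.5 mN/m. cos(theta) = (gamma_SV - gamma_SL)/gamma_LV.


cos(theta) = (gamma_SV - gamma_SL) / gamma_LV
cos(theta) = (65.7 - 59.7) / 36.5
cos(theta) = 0.164384
theta = arccos(0.164384) = 80.54 degrees

80.54


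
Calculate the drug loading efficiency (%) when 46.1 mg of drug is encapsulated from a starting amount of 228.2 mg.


Drug loading efficiency = (drug loaded / drug initial) * 100
DLE = 46.1 / 228.2 * 100
DLE = 0.202 * 100
DLE = 20.2%

20.2


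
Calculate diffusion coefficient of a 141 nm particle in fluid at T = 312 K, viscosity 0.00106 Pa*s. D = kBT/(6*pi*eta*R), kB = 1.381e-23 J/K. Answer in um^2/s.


Radius R = 141/2 = 70.5 nm = 7.05e-08 m
D = kB*T / (6*pi*eta*R)
D = 1.381e-23 * 312 / (6 * pi * 0.00106 * 7.05e-08)
D = 3.05881e-12 m^2/s = 3.059 um^2/s

3.059


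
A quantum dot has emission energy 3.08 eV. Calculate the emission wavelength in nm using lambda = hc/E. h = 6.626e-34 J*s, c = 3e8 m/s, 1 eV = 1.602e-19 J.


Convert energy: E = 3.08 eV = 3.08 * 1.602e-19 = 4.93416e-19 J
lambda = h*c / E = 6.626e-34 * 3e8 / 4.93416e-19
lambda = 4.02865e-07 m = 402.9 nm

402.9


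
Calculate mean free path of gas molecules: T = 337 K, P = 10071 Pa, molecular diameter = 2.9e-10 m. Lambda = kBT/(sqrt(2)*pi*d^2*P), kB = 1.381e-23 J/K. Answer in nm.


Mean free path: lambda = kB*T / (sqrt(2) * pi * d^2 * P)
lambda = 1.381e-23 * 337 / (sqrt(2) * pi * (2.9e-10)^2 * 10071)
lambda = 1.23677e-06 m
lambda = 1236.77 nm

1236.77


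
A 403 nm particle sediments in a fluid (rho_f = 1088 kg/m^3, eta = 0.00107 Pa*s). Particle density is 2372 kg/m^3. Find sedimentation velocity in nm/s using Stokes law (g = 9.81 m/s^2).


Radius R = 403/2 nm = 2.015e-07 m
Density difference = 2372 - 1088 = 1284 kg/m^3
v = 2 * R^2 * (rho_p - rho_f) * g / (9 * eta)
v = 2 * (2.015e-07)^2 * 1284 * 9.81 / (9 * 0.00107)
v = 1.06215e-07 m/s = 106.2155 nm/s

106.2155


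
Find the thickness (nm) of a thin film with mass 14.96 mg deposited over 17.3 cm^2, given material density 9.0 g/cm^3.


Convert: m = 14.96 mg = 1.4960e-05 kg, A = 17.3 cm^2 = 1.7300e-03 m^2, rho = 9.0 g/cm^3 = 9000 kg/m^3
t = m / (A * rho)
t = 1.4960e-05 / (1.7300e-03 * 9000)
t = 9.6082e-07 m = 960.8 nm

960.8


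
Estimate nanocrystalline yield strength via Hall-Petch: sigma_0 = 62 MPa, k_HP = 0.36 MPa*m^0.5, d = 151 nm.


d = 151 nm = 1.51e-07 m
sqrt(d) = 0.0003885872
Hall-Petch contribution = k / sqrt(d) = 0.36 / 0.0003885872 = 926.4 MPa
sigma = sigma_0 + k/sqrt(d) = 62 + 926.4 = 988.4 MPa

988.4


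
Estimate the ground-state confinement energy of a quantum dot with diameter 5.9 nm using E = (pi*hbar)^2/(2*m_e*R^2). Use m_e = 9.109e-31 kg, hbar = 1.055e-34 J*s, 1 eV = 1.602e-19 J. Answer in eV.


Radius R = 5.9/2 = 2.95 nm = 2.95e-09 m
E = (pi * 1.055e-34)^2 / (2 * 9.109e-31 * (2.95e-09)^2)
E(J) = 6.92883e-21
E = E(J) / 1.602e-19 = 0.0433 eV

0.0433


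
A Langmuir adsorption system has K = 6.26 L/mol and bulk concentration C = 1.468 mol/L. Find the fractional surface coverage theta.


Langmuir isotherm: theta = K*C / (1 + K*C)
K*C = 6.26 * 1.468 = 9.18968
theta = 9.18968 / (1 + 9.18968) = 9.18968 / 10.18968
theta = 0.9019

0.9019


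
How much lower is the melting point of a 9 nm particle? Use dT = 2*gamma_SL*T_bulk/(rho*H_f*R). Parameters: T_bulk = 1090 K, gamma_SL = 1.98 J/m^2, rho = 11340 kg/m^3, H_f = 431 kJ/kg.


Radius R = 9/2 = 4.5 nm = 4.5e-09 m
Convert H_f = 431 kJ/kg = 431000 J/kg
dT = 2 * gamma_SL * T_bulk / (rho * H_f * R)
dT = 2 * 1.98 * 1090 / (11340 * 431000 * 4.5e-09)
dT = 196.3 K

196.3


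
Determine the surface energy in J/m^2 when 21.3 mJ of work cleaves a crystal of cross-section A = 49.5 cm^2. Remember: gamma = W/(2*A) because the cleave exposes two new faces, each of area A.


Convert: A = 49.5 cm^2 = 0.00495 m^2, W = 21.3 mJ = 0.0213 J
Cleaving exposes two faces of area A, so total new surface = 2*A and gamma = W / (2*A)
gamma = 0.0213 / (2 * 0.00495)
gamma = 2.152 J/m^2

2.152


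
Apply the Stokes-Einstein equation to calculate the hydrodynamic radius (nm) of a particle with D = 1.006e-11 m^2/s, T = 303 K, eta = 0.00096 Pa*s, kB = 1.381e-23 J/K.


Stokes-Einstein: R = kB*T / (6*pi*eta*D)
R = 1.381e-23 * 303 / (6 * pi * 0.00096 * 1.006e-11)
R = 2.29861e-08 m = 22.99 nm

22.99


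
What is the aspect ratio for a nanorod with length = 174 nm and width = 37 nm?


Aspect ratio AR = length / diameter
AR = 174 / 37
AR = 4.7

4.7


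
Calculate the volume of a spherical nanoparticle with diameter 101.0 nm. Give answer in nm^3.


Radius r = 101.0/2 = 50.5 nm
Volume V = (4/3) * pi * r^3
V = (4/3) * pi * (50.5)^3
V = 539464.34 nm^3

539464.34
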